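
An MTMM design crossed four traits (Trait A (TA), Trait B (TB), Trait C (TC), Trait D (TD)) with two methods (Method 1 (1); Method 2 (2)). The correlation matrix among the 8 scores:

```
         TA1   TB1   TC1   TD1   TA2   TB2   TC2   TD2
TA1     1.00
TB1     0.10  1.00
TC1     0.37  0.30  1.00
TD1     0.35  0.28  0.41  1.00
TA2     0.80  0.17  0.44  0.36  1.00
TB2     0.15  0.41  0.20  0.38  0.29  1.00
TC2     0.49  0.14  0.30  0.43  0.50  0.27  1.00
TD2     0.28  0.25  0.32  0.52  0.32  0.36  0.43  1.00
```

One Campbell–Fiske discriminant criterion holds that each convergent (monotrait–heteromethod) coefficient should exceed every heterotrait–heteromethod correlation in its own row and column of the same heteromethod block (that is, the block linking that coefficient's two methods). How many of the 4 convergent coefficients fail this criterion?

1

Each convergent coefficient versus the relevant comparison correlations:
TA (methods 1·2): 0.80 vs {0.15, 0.17, 0.49, 0.44, 0.28, 0.36} → pass.
TB (methods 1·2): 0.41 vs {0.17, 0.15, 0.14, 0.20, 0.25, 0.38} → pass.
TC (methods 1·2): 0.30 vs {0.44, 0.49, 0.20, 0.14, 0.32, 0.43} → fail.
TD (methods 1·2): 0.52 vs {0.36, 0.28, 0.38, 0.25, 0.43, 0.32} → pass.
1 of 4 fail.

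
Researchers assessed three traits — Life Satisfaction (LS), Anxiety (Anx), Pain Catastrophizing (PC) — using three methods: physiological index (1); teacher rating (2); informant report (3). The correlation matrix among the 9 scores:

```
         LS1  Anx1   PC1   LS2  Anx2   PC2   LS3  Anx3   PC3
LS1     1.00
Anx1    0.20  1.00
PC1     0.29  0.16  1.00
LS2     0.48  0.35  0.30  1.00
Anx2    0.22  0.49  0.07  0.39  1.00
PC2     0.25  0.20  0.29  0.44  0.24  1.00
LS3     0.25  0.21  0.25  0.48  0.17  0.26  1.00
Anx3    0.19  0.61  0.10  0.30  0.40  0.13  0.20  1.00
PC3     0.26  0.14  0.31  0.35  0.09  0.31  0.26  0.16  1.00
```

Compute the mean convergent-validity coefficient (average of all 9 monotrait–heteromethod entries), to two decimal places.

0.40

Convergent values: 0.48, 0.25, 0.48, 0.49, 0.61, 0.40, 0.29, 0.31, 0.31; mean = 3.62/9 = 0.40.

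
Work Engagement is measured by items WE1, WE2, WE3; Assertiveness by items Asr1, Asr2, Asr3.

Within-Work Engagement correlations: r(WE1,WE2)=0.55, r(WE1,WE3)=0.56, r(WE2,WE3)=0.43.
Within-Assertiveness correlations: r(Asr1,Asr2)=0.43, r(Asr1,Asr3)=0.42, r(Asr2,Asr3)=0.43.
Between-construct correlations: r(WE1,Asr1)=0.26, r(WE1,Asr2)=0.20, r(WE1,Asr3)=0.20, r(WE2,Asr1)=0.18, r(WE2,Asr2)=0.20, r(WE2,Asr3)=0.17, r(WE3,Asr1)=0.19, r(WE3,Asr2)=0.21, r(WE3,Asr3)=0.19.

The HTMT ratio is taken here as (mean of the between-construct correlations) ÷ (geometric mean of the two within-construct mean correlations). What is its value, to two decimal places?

Mean between = 1.80/9 = 0.2000.
Mean within-WE = 1.54/3 = 0.5133; mean within-Asr = 1.28/3 = 0.4267.
Geometric mean = √(0.5133 × 0.4267) = 0.4680.
HTMT = 0.2000 / 0.4680 = 0.43.

0.43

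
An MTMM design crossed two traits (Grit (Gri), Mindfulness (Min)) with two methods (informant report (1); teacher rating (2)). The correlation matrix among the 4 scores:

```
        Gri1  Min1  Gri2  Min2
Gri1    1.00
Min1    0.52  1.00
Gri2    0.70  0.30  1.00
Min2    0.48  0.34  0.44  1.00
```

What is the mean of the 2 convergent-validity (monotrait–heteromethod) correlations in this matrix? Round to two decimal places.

0.52

Convergent values: 0.70, 0.34; mean = 1.04/2 = 0.52.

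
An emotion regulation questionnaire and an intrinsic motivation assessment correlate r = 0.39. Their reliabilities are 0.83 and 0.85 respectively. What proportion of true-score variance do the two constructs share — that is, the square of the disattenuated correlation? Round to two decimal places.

Disattenuated r = 0.39 / √(0.83 × 0.85) = 0.39 / 0.8399 = 0.4643.
Shared true-score variance = 0.4643² = 0.2156 ≈ 0.22.

0.22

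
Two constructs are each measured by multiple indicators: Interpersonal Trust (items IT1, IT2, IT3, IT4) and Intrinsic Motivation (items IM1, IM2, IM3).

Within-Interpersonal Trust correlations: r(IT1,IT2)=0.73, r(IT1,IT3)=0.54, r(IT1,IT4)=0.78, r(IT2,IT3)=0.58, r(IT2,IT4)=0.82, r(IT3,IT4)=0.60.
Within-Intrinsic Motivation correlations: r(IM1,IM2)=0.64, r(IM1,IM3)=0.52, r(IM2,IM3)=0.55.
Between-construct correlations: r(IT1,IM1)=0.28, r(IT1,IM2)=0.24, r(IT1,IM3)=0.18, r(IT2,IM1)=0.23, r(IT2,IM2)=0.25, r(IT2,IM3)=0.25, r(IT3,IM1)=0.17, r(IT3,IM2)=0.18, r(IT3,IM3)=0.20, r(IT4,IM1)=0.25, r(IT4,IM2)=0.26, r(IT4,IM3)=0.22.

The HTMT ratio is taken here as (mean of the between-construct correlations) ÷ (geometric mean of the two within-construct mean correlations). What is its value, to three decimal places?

Between-construct mean = 2.71/12 = 0.2258.
Mean within-IT = 4.05/6 = 0.6750; mean within-IM = 1.71/3 = 0.5700.
Geometric mean = √(0.6750 × 0.5700) = 0.6203.
HTMT = 0.2258 / 0.6203 = 0.364.

0.364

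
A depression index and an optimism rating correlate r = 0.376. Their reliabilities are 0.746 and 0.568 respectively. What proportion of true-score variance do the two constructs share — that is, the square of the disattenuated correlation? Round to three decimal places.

0.334

Disattenuated r = 0.376 / √(0.746 × 0.568) = 0.376 / 0.6509 = 0.5777.
Shared true-score variance = 0.5777² = 0.3337 ≈ 0.334.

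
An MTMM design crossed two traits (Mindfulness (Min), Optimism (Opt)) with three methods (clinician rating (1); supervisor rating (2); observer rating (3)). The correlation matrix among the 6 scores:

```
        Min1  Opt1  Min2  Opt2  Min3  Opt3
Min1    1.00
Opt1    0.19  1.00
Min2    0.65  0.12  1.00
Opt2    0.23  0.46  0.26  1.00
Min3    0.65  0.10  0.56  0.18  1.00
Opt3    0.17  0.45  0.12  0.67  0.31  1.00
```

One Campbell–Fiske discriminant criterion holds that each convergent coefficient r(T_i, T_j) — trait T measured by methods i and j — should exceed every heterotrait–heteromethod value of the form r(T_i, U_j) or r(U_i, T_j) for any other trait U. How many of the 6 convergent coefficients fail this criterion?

Checking each validity diagonal entry against its comparison values:
Min (methods 1·2): 0.65 vs {0.23, 0.12} → pass.
Min (methods 1·3): 0.65 vs {0.17, 0.10} → pass.
Min (methods 2·3): 0.56 vs {0.12, 0.18} → pass.
Opt (methods 1·2): 0.46 vs {0.12, 0.23} → pass.
Opt (methods 1·3): 0.45 vs {0.10, 0.17} → pass.
Opt (methods 2·3): 0.67 vs {0.18, 0.12} → pass.
0 of 6 fail.

0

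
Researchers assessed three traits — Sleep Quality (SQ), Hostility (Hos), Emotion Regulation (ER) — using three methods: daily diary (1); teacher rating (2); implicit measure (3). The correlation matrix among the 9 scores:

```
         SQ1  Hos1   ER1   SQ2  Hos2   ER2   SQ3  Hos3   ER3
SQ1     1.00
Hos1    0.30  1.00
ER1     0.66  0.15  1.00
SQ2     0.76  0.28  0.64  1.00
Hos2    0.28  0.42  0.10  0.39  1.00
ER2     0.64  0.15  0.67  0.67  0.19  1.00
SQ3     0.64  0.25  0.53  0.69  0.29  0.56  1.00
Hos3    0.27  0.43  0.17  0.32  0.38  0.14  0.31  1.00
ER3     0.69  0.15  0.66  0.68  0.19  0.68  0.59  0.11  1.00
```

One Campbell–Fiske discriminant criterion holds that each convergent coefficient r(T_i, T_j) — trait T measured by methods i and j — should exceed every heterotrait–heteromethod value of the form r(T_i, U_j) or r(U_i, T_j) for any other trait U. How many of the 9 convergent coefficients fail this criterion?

3

Convergent coefficients and their comparison sets:
SQ (methods 1·2): 0.76 vs {0.28, 0.28, 0.64, 0.64} → pass.
SQ (methods 1·3): 0.64 vs {0.27, 0.25, 0.69, 0.53} → fail.
SQ (methods 2·3): 0.69 vs {0.32, 0.29, 0.68, 0.56} → pass.
Hos (methods 1·2): 0.42 vs {0.28, 0.28, 0.15, 0.10} → pass.
Hos (methods 1·3): 0.43 vs {0.25, 0.27, 0.15, 0.17} → pass.
Hos (methods 2·3): 0.38 vs {0.29, 0.32, 0.19, 0.14} → pass.
ER (methods 1·2): 0.67 vs {0.64, 0.64, 0.10, 0.15} → pass.
ER (methods 1·3): 0.66 vs {0.53, 0.69, 0.17, 0.15} → fail.
ER (methods 2·3): 0.68 vs {0.56, 0.68, 0.14, 0.19} → fail.
3 of 9 fail.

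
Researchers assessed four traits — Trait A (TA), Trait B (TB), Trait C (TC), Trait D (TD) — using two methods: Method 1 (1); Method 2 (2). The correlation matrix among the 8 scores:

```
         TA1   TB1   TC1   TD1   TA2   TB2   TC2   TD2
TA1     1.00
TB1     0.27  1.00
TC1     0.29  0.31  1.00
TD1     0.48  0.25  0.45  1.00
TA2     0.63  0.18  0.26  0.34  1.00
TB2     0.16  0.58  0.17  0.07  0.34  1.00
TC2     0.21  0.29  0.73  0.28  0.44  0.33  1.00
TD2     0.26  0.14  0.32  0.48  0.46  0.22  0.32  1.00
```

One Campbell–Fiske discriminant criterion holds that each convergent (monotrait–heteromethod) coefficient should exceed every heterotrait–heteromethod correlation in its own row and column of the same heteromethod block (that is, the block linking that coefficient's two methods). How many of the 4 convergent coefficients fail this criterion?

Checking each validity diagonal entry against its comparison values:
TA (methods 1·2): 0.63 vs {0.16, 0.18, 0.21, 0.26, 0.26, 0.34} → pass.
TB (methods 1·2): 0.58 vs {0.18, 0.16, 0.29, 0.17, 0.14, 0.07} → pass.
TC (methods 1·2): 0.73 vs {0.26, 0.21, 0.17, 0.29, 0.32, 0.28} → pass.
TD (methods 1·2): 0.48 vs {0.34, 0.26, 0.07, 0.14, 0.28, 0.32} → pass.
0 of 4 fail.

0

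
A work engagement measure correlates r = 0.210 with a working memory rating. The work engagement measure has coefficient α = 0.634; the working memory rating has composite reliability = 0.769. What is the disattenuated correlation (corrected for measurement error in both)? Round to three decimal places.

r_true = r_obs / √(r_xx · r_yy) = 0.210 / √(0.634 × 0.769) = 0.210 / √0.487546 = 0.210 / 0.6982 ≈ 0.301.

0.301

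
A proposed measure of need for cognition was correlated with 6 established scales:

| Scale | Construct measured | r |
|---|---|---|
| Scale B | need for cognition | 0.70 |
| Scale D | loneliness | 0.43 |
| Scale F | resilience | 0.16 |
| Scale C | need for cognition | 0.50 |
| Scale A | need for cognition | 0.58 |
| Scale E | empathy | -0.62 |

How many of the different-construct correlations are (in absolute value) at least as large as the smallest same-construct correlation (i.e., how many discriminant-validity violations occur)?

1

Convergent (same construct = need for cognition): Scale B, Scale C, Scale A.
Smallest convergent = 0.50. Discriminant |r|: 0.43, 0.16, 0.62; count ≥ 0.50 → 1.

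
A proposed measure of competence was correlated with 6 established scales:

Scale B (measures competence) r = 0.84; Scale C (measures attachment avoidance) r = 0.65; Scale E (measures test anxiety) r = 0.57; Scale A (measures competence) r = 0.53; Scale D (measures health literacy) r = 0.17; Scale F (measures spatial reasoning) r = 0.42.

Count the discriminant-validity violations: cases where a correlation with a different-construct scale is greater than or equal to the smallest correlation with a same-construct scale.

Convergent (same construct = competence): Scale B, Scale A.
Smallest convergent = 0.53. Discriminant values: 0.65, 0.57, 0.17, 0.42; count ≥ 0.53 → 2.

2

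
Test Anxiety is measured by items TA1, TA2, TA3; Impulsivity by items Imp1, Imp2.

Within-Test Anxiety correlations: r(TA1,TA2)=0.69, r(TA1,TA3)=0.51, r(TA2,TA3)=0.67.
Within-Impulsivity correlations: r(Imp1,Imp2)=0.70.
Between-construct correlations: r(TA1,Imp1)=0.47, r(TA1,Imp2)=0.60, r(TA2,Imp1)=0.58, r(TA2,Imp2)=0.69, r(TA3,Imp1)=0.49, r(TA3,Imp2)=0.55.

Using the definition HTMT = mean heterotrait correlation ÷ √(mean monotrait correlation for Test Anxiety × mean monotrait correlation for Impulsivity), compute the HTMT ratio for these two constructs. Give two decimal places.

0.85

Between-construct mean = 3.38/6 = 0.5633.
Mean within-TA = 1.87/3 = 0.6233; mean within-Imp = 0.70/1 = 0.7000.
Geometric mean = √(0.6233 × 0.7000) = 0.6605.
HTMT = 0.5633 / 0.6605 = 0.85.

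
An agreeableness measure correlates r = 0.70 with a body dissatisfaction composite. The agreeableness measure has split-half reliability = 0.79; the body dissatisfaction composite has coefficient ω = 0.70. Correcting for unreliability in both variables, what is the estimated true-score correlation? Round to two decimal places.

r_true = r_obs / √(r_xx · r_yy) = 0.70 / √(0.79 × 0.70) = 0.70 / √0.5530 = 0.70 / 0.7436 ≈ 0.94.

0.94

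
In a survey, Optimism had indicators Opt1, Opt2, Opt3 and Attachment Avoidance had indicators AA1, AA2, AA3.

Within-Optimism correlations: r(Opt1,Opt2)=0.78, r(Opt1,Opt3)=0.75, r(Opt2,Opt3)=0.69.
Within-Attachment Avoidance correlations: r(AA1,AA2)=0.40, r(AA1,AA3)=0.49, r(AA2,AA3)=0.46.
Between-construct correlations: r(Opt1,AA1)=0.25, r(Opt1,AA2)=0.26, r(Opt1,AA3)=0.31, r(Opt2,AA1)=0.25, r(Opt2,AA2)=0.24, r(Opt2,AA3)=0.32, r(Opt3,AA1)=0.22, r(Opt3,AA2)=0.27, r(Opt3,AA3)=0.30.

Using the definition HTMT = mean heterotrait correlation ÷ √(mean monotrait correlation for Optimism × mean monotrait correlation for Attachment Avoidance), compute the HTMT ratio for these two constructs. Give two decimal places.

0.47

Mean between = 2.42/9 = 0.2689.
Mean within-Opt = 2.22/3 = 0.7400; mean within-AA = 1.35/3 = 0.4500.
Geometric mean = √(0.7400 × 0.4500) = 0.5771.
HTMT = 0.2689 / 0.5771 = 0.47.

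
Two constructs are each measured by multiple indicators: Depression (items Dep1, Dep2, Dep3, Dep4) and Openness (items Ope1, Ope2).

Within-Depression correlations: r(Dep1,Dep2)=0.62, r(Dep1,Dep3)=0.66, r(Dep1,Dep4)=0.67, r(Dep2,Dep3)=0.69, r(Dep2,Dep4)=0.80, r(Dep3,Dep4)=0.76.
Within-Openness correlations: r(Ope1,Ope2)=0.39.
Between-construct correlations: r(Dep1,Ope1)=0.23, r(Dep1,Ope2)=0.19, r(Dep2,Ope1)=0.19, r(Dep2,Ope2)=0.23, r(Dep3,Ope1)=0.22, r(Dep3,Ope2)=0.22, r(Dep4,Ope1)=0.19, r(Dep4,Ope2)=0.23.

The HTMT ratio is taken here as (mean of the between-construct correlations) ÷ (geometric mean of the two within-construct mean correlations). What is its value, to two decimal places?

0.41

Between-construct mean = 1.70/8 = 0.2125.
Mean within-Dep = 4.20/6 = 0.7000; mean within-Ope = 0.39/1 = 0.3900.
Geometric mean = √(0.7000 × 0.3900) = 0.5225.
HTMT = 0.2125 / 0.5225 = 0.41.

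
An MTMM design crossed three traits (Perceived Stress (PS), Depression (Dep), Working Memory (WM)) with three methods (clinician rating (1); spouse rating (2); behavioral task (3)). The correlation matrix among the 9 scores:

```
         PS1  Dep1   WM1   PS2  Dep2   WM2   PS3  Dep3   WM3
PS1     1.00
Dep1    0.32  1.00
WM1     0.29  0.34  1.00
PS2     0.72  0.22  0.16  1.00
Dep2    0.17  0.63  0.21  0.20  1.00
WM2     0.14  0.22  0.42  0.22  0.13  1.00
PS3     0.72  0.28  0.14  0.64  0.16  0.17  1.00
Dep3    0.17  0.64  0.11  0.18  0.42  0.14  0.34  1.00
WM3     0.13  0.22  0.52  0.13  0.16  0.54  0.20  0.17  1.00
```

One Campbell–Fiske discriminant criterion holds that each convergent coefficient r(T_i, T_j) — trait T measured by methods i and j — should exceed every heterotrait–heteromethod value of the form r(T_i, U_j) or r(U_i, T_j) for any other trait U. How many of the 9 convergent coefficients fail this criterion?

Checking each validity diagonal entry against its comparison values:
PS (methods 1·2): 0.72 vs {0.17, 0.22, 0.14, 0.16} → pass.
PS (methods 1·3): 0.72 vs {0.17, 0.28, 0.13, 0.14} → pass.
PS (methods 2·3): 0.64 vs {0.18, 0.16, 0.13, 0.17} → pass.
Dep (methods 1·2): 0.63 vs {0.22, 0.17, 0.22, 0.21} → pass.
Dep (methods 1·3): 0.64 vs {0.28, 0.17, 0.22, 0.11} → pass.
Dep (methods 2·3): 0.42 vs {0.16, 0.18, 0.16, 0.14} → pass.
WM (methods 1·2): 0.42 vs {0.16, 0.14, 0.21, 0.22} → pass.
WM (methods 1·3): 0.52 vs {0.14, 0.13, 0.11, 0.22} → pass.
WM (methods 2·3): 0.54 vs {0.17, 0.13, 0.14, 0.16} → pass.
0 of 9 fail.

0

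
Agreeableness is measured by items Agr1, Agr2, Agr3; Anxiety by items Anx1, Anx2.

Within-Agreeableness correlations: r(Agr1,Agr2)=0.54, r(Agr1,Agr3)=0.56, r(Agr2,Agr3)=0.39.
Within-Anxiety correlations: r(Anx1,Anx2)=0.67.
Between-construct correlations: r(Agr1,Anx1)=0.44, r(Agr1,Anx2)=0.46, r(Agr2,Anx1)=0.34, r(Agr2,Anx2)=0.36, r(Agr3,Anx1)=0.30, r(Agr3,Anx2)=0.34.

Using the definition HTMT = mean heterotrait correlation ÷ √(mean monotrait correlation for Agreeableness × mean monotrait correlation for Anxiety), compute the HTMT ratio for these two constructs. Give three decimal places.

0.647

Mean between = 2.24/6 = 0.3733.
Mean within-Agr = 1.49/3 = 0.4967; mean within-Anx = 0.67/1 = 0.6700.
Geometric mean = √(0.4967 × 0.6700) = 0.5769.
HTMT = 0.3733 / 0.5769 = 0.647.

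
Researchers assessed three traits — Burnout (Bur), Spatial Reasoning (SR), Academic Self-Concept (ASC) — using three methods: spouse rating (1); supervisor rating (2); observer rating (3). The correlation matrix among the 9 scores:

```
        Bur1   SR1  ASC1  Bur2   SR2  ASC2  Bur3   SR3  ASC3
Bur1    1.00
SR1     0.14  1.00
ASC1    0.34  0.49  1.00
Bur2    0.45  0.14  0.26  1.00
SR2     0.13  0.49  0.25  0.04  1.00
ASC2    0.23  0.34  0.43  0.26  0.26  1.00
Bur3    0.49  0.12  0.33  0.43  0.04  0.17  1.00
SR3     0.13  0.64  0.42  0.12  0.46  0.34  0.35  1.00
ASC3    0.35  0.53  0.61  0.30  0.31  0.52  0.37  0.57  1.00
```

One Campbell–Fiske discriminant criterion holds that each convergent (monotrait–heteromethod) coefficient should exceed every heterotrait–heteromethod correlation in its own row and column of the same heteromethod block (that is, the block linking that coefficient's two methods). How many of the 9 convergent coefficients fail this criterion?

Checking each validity diagonal entry against its comparison values:
Bur (methods 1·2): 0.45 vs {0.13, 0.14, 0.23, 0.26} → pass.
Bur (methods 1·3): 0.49 vs {0.13, 0.12, 0.35, 0.33} → pass.
Bur (methods 2·3): 0.43 vs {0.12, 0.04, 0.30, 0.17} → pass.
SR (methods 1·2): 0.49 vs {0.14, 0.13, 0.34, 0.25} → pass.
SR (methods 1·3): 0.64 vs {0.12, 0.13, 0.53, 0.42} → pass.
SR (methods 2·3): 0.46 vs {0.04, 0.12, 0.31, 0.34} → pass.
ASC (methods 1·2): 0.43 vs {0.26, 0.23, 0.25, 0.34} → pass.
ASC (methods 1·3): 0.61 vs {0.33, 0.35, 0.42, 0.53} → pass.
ASC (methods 2·3): 0.52 vs {0.17, 0.30, 0.34, 0.31} → pass.
0 of 9 fail.

0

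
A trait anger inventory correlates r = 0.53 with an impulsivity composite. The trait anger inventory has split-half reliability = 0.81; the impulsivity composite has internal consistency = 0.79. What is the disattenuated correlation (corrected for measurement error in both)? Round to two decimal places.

0.66

r_true = r_obs / √(r_xx · r_yy) = 0.53 / √(0.81 × 0.79) = 0.53 / √0.6399 = 0.53 / 0.7999 ≈ 0.66.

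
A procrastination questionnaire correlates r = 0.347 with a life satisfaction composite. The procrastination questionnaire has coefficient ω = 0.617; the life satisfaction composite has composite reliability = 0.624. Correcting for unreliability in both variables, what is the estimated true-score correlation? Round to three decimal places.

r_true = r_obs / √(r_xx · r_yy) = 0.347 / √(0.617 × 0.624) = 0.347 / √0.385008 = 0.347 / 0.6205 ≈ 0.559.

0.559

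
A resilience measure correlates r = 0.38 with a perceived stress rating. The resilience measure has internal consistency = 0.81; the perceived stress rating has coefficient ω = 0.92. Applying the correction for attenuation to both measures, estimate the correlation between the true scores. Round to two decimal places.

r_true = r_obs / √(r_xx · r_yy) = 0.38 / √(0.81 × 0.92) = 0.38 / √0.7452 = 0.38 / 0.8632 ≈ 0.44.

0.44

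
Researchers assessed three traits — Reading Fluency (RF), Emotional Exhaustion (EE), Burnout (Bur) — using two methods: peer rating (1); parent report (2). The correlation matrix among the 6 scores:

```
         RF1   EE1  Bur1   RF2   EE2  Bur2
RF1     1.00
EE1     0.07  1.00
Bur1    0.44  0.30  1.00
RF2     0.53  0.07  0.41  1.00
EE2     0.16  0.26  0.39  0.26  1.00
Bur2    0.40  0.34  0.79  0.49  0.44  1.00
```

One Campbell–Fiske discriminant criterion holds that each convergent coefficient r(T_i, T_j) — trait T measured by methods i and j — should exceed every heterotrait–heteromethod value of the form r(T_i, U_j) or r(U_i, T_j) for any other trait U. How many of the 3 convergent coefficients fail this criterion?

Each convergent coefficient versus the relevant comparison correlations:
RF (methods 1·2): 0.53 vs {0.16, 0.07, 0.40, 0.41} → pass.
EE (methods 1·2): 0.26 vs {0.07, 0.16, 0.34, 0.39} → fail.
Bur (methods 1·2): 0.79 vs {0.41, 0.40, 0.39, 0.34} → pass.
1 of 3 fail.

1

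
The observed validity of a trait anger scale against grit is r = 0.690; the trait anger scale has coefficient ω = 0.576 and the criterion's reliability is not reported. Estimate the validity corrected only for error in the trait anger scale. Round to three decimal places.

Single correction: r_c = r_obs / √r_xx = 0.690 / √0.576 = 0.690 / 0.7589 ≈ 0.909.

0.909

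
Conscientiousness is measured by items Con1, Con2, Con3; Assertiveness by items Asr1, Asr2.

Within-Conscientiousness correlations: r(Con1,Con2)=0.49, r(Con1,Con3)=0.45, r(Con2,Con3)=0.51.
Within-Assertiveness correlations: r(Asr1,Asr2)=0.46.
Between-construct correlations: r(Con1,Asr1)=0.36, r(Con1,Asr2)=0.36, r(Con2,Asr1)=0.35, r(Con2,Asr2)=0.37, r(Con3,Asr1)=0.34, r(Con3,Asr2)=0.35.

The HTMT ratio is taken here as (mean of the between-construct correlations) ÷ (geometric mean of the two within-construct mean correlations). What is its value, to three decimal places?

Mean between = 2.13/6 = 0.3550.
Mean within-Con = 1.45/3 = 0.4833; mean within-Asr = 0.46/1 = 0.4600.
Geometric mean = √(0.4833 × 0.4600) = 0.4715.
HTMT = 0.3550 / 0.4715 = 0.753.

0.753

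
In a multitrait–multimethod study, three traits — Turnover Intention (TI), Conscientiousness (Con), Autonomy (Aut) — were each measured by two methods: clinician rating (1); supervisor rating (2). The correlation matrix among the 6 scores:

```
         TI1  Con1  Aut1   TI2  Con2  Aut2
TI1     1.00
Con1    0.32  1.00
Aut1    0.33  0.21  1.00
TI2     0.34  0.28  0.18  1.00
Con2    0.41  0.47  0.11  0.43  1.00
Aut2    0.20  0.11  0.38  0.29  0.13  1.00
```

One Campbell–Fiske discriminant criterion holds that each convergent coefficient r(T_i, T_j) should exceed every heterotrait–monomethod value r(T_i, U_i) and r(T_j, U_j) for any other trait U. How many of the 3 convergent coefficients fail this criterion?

Each convergent coefficient versus the relevant comparison correlations:
TI (methods 1·2): 0.34 vs {0.32, 0.43, 0.33, 0.29} → fail.
Con (methods 1·2): 0.47 vs {0.32, 0.43, 0.21, 0.13} → pass.
Aut (methods 1·2): 0.38 vs {0.33, 0.29, 0.21, 0.13} → pass.
1 of 3 fail.

1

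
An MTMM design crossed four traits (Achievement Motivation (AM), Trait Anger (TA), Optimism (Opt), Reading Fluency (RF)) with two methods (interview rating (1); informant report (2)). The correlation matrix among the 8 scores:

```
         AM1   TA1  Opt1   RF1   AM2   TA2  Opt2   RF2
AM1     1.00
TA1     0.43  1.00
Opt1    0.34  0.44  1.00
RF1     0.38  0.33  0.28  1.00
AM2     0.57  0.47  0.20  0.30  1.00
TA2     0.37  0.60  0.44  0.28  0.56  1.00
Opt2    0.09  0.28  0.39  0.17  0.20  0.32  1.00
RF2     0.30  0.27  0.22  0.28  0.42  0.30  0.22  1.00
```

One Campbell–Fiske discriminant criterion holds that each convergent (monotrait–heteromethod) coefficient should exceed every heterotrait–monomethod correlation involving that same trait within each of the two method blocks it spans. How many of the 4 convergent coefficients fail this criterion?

2

Convergent coefficients and their comparison sets:
AM (methods 1·2): 0.57 vs {0.43, 0.56, 0.34, 0.20, 0.38, 0.42} → pass.
TA (methods 1·2): 0.60 vs {0.43, 0.56, 0.44, 0.32, 0.33, 0.30} → pass.
Opt (methods 1·2): 0.39 vs {0.34, 0.20, 0.44, 0.32, 0.28, 0.22} → fail.
RF (methods 1·2): 0.28 vs {0.38, 0.42, 0.33, 0.30, 0.28, 0.22} → fail.
2 of 4 fail.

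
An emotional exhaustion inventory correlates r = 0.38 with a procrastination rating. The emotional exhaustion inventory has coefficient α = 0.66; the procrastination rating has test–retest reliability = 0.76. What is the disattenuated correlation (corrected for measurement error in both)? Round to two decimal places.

0.54

r_true = r_obs / √(r_xx · r_yy) = 0.38 / √(0.66 × 0.76) = 0.38 / √0.5016 = 0.38 / 0.7082 ≈ 0.54.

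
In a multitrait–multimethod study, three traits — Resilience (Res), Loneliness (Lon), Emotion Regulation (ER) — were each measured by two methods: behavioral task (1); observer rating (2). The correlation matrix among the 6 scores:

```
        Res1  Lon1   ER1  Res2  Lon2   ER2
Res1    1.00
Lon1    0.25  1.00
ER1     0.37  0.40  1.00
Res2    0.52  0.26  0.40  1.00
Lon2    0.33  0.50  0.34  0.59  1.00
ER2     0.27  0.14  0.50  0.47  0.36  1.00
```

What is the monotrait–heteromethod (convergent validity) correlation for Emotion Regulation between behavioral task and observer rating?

0.50

Same trait (ER), different methods: r(ER1, ER2) = 0.50.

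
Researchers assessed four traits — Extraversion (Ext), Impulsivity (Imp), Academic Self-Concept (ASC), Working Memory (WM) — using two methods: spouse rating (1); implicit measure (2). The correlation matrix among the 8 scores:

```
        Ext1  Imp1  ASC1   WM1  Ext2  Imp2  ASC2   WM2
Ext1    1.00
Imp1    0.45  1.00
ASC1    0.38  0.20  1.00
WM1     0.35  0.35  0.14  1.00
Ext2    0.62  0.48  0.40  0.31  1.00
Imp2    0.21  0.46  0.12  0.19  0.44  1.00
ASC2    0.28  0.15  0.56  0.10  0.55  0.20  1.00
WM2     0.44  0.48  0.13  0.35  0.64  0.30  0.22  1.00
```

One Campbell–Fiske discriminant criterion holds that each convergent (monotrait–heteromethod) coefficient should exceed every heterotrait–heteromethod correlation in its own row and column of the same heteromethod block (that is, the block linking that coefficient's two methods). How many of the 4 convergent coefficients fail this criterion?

Checking each validity diagonal entry against its comparison values:
Ext (methods 1·2): 0.62 vs {0.21, 0.48, 0.28, 0.40, 0.44, 0.31} → pass.
Imp (methods 1·2): 0.46 vs {0.48, 0.21, 0.15, 0.12, 0.48, 0.19} → fail.
ASC (methods 1·2): 0.56 vs {0.40, 0.28, 0.12, 0.15, 0.13, 0.10} → pass.
WM (methods 1·2): 0.35 vs {0.31, 0.44, 0.19, 0.48, 0.10, 0.13} → fail.
2 of 4 fail.

2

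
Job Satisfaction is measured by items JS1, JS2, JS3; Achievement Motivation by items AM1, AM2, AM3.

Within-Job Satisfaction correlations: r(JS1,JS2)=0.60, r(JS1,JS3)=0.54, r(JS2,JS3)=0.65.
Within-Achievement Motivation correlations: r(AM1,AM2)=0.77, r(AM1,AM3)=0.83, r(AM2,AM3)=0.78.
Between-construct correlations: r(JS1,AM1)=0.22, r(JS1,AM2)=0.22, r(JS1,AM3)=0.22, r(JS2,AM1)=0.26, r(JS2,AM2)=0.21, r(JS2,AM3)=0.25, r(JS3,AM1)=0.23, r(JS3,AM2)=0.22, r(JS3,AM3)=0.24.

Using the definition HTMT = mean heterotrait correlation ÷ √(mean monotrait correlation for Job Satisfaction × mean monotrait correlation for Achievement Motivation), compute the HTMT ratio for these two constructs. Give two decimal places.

Mean between = 2.07/9 = 0.2300.
Mean within-JS = 1.79/3 = 0.5967; mean within-AM = 2.38/3 = 0.7933.
Geometric mean = √(0.5967 × 0.7933) = 0.6880.
HTMT = 0.2300 / 0.6880 = 0.33.

0.33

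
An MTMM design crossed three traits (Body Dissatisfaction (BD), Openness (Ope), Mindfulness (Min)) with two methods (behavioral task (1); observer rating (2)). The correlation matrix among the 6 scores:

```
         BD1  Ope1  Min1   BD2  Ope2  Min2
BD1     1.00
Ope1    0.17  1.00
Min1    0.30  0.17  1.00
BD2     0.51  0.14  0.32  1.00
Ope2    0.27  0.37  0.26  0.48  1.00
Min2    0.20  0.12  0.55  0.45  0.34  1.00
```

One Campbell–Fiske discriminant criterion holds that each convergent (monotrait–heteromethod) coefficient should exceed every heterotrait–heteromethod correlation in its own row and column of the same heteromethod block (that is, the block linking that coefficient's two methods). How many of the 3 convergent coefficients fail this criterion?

0

Each convergent coefficient versus the relevant comparison correlations:
BD (methods 1·2): 0.51 vs {0.27, 0.14, 0.20, 0.32} → pass.
Ope (methods 1·2): 0.37 vs {0.14, 0.27, 0.12, 0.26} → pass.
Min (methods 1·2): 0.55 vs {0.32, 0.20, 0.26, 0.12} → pass.
0 of 3 fail.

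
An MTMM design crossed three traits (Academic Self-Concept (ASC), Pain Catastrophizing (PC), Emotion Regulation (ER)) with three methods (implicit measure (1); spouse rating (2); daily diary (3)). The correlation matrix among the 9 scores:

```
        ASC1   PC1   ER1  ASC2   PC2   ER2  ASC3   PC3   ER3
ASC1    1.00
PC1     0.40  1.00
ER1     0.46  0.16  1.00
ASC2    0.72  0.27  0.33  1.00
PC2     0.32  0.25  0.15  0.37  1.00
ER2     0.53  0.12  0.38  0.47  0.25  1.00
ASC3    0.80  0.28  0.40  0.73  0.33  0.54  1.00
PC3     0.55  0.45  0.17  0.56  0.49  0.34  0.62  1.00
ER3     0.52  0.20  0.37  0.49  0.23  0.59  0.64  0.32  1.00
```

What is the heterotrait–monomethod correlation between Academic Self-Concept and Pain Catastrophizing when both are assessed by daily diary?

0.62

Different traits, same method: r(ASC3, PC3) = 0.62.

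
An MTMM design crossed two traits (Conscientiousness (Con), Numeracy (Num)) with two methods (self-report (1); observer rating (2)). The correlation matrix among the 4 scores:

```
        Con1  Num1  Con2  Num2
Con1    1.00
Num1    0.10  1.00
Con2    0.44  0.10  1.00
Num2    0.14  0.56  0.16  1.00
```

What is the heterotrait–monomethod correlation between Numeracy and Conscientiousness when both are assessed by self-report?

Different traits, same method: r(Num1, Con1) = 0.10.

0.10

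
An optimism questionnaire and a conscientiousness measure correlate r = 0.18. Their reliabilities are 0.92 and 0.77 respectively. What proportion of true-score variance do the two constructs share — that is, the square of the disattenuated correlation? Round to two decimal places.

0.05

Disattenuated r = 0.18 / √(0.92 × 0.77) = 0.18 / 0.8417 = 0.2139.
Shared true-score variance = 0.2139² = 0.0458 ≈ 0.05.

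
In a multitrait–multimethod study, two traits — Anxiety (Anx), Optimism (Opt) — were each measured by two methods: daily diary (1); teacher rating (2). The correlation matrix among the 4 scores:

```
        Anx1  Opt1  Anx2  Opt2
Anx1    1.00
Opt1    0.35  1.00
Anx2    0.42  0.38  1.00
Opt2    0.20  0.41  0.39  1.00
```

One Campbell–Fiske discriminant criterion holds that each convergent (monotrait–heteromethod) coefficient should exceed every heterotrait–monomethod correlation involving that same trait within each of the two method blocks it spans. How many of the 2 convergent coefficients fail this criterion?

0

Checking each validity diagonal entry against its comparison values:
Anx (methods 1·2): 0.42 vs {0.35, 0.39} → pass.
Opt (methods 1·2): 0.41 vs {0.35, 0.39} → pass.
0 of 2 fail.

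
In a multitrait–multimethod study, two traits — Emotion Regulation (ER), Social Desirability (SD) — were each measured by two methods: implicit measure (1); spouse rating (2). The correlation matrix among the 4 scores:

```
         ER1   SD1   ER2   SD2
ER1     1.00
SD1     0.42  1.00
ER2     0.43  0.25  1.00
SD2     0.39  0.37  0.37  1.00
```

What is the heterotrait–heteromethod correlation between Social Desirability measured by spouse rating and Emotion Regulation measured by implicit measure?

0.39

Different traits and methods: r(SD2, ER1) = 0.39.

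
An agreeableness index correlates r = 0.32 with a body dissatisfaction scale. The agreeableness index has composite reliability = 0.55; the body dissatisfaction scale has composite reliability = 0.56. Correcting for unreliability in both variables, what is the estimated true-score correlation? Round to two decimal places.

r_true = r_obs / √(r_xx · r_yy) = 0.32 / √(0.55 × 0.56) = 0.32 / √0.3080 = 0.32 / 0.5550 ≈ 0.58.

0.58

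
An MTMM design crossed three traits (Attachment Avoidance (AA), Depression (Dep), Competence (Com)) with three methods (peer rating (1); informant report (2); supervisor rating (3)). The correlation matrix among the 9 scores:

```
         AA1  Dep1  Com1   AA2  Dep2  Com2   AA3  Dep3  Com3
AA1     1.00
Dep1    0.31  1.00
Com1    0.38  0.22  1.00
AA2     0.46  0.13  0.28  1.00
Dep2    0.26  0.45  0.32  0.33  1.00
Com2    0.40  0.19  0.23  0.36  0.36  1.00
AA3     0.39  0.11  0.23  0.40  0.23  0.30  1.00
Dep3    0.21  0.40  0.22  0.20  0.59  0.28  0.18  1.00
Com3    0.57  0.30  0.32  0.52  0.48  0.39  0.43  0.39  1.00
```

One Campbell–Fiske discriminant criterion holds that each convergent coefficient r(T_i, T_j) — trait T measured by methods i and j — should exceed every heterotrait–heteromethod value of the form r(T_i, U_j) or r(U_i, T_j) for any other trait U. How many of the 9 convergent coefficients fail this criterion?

Each convergent coefficient versus the relevant comparison correlations:
AA (methods 1·2): 0.46 vs {0.26, 0.13, 0.40, 0.28} → pass.
AA (methods 1·3): 0.39 vs {0.21, 0.11, 0.57, 0.23} → fail.
AA (methods 2·3): 0.40 vs {0.20, 0.23, 0.52, 0.30} → fail.
Dep (methods 1·2): 0.45 vs {0.13, 0.26, 0.19, 0.32} → pass.
Dep (methods 1·3): 0.40 vs {0.11, 0.21, 0.30, 0.22} → pass.
Dep (methods 2·3): 0.59 vs {0.23, 0.20, 0.48, 0.28} → pass.
Com (methods 1·2): 0.23 vs {0.28, 0.40, 0.32, 0.19} → fail.
Com (methods 1·3): 0.32 vs {0.23, 0.57, 0.22, 0.30} → fail.
Com (methods 2·3): 0.39 vs {0.30, 0.52, 0.28, 0.48} → fail.
5 of 9 fail.

5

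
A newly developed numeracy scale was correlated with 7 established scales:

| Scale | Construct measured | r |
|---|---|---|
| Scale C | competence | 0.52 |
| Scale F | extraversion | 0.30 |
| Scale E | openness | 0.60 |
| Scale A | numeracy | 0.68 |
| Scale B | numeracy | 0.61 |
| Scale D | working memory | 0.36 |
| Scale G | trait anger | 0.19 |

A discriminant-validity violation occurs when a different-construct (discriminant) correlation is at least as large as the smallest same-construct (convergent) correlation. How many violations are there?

Convergent (same construct = numeracy): Scale A, Scale B.
Smallest convergent = 0.61. Discriminant values: 0.52, 0.30, 0.60, 0.36, 0.19; count ≥ 0.61 → 0.

0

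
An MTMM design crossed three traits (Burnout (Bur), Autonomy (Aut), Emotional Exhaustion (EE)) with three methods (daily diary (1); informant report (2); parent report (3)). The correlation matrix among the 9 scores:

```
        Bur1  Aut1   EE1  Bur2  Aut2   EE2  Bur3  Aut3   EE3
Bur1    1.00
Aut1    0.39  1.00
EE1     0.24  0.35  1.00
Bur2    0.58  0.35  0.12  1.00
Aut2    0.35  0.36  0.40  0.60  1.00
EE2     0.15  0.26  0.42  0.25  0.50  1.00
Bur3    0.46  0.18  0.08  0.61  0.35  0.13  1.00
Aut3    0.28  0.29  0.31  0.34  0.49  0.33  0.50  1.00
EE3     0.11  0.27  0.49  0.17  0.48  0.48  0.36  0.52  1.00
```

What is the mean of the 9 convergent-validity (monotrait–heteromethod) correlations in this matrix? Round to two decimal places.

Convergent values: 0.58, 0.46, 0.61, 0.36, 0.29, 0.49, 0.42, 0.49, 0.48; mean = 4.18/9 = 0.46.

0.46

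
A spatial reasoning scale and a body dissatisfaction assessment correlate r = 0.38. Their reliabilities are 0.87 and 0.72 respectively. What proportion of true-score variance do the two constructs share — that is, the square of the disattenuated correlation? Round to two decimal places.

0.23

Disattenuated r = 0.38 / √(0.87 × 0.72) = 0.38 / 0.7915 = 0.4801.
Shared true-score variance = 0.4801² = 0.2305 ≈ 0.23.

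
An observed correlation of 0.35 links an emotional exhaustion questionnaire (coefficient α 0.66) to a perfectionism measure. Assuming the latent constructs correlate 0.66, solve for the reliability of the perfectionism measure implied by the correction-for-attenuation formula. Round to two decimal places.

r_true = r_obs / √(r_xx · r_yy) ⇒ 0.66 = 0.35 / √(0.66 · r_yy).
√(0.66 · r_yy) = 0.35 / 0.66 = 0.5303; 0.66 · r_yy = 0.2812; r_yy = 0.2812 / 0.66 ≈ 0.43.

0.43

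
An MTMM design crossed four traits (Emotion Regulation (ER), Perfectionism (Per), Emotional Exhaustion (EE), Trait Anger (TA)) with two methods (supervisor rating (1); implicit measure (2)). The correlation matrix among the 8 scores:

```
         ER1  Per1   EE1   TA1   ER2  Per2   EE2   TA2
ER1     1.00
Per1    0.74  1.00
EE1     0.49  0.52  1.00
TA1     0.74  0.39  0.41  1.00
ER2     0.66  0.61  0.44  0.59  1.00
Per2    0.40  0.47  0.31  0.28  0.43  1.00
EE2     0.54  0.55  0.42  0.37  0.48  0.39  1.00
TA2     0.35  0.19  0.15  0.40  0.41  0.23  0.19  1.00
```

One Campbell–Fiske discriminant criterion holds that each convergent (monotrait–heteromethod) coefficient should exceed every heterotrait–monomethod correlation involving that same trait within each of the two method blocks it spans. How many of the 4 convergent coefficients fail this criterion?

4

Checking each validity diagonal entry against its comparison values:
ER (methods 1·2): 0.66 vs {0.74, 0.43, 0.49, 0.48, 0.74, 0.41} → fail.
Per (methods 1·2): 0.47 vs {0.74, 0.43, 0.52, 0.39, 0.39, 0.23} → fail.
EE (methods 1·2): 0.42 vs {0.49, 0.48, 0.52, 0.39, 0.41, 0.19} → fail.
TA (methods 1·2): 0.40 vs {0.74, 0.41, 0.39, 0.23, 0.41, 0.19} → fail.
4 of 4 fail.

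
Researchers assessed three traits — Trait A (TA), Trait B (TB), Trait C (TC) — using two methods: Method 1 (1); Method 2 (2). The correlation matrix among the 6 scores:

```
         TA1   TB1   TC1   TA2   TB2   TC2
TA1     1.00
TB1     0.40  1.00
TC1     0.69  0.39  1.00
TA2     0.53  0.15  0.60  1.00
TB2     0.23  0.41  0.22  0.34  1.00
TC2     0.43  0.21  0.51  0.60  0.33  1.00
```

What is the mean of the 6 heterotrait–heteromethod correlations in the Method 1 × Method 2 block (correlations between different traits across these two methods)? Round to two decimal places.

HTHM values (method 1 × method 2): 0.23, 0.43, 0.15, 0.21, 0.60, 0.22; mean = 1.84/6 = 0.31.

0.31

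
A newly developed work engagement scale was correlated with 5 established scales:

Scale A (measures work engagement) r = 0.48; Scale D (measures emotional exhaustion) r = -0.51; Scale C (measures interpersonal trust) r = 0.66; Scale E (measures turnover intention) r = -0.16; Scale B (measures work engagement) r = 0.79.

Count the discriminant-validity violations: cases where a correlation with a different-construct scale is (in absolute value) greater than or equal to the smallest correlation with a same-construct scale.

2

Convergent (same construct = work engagement): Scale A, Scale B.
Smallest convergent = 0.48. Discriminant |r|: 0.51, 0.66, 0.16; count ≥ 0.48 → 2.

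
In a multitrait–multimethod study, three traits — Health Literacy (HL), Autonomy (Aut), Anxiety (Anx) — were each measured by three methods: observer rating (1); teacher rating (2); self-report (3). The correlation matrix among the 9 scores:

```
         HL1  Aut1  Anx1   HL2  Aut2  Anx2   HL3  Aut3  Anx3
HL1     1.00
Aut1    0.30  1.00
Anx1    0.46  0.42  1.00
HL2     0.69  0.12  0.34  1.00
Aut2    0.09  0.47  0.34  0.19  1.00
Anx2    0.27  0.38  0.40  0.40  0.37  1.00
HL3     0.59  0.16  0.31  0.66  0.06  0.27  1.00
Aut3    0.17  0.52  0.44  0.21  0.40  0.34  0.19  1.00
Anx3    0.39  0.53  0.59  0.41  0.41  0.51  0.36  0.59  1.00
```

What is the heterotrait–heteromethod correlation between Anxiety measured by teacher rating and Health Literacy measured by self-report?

0.27

Different traits and methods: r(Anx2, HL3) = 0.27.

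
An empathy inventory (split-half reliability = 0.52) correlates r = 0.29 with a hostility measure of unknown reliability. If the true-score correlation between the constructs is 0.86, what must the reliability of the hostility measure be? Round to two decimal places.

0.22

r_true = r_obs / √(r_xx · r_yy) ⇒ 0.86 = 0.29 / √(0.52 · r_yy).
√(0.52 · r_yy) = 0.29 / 0.86 = 0.3372; 0.52 · r_yy = 0.1137; r_yy = 0.1137 / 0.52 ≈ 0.22.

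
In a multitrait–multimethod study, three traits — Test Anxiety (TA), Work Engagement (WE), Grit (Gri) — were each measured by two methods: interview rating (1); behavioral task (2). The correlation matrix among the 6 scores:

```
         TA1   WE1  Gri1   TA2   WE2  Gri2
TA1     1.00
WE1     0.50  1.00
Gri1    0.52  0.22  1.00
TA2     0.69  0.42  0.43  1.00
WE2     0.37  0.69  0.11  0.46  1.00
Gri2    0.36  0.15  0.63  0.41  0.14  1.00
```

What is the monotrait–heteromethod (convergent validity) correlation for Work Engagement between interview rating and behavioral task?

Same trait (WE), different methods: r(WE1, WE2) = 0.69.

0.69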